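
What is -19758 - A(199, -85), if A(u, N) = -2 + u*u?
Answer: -59357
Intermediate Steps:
A(u, N) = -2 + u²
-19758 - A(199, -85) = -19758 - (-2 + 199²) = -19758 - (-2 + 39601) = -19758 - 1*39599 = -19758 - 39599 = -59357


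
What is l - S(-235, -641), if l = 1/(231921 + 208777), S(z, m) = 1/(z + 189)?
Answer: 110186/5068027 ≈ 0.021741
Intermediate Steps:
S(z, m) = 1/(189 + z)
l = 1/440698 ≈ 2.2691e-6
l - S(-235, -641) = 1/440698 - 1/(189 - 235) = 1/440698 - 1/(-46) = 1/440698 - 1*(-1/46) = 1/440698 + 1/46 = 110186/5068027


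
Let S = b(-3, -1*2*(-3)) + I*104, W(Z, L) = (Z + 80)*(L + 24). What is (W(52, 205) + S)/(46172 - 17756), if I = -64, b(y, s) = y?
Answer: 637/768 ≈ 0.82943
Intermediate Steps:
W(Z, L) = (24 + L)*(80 + Z) (W(Z, L) = (80 + Z)*(24 + L) = (24 + L)*(80 + Z))
S = -6659 (S = -3 - 64*104 = -3 - 6656 = -6659)
(W(52, 205) + S)/(46172 - 17756) = ((1920 + 24*52 + 80*205 + 205*52) - 6659)/(46172 - 17756) = ((1920 + 1248 + 16400 + 10660) - 6659)/28416 = (30228 - 6659)*(1/28416) = 23569*(1/28416) = 637/768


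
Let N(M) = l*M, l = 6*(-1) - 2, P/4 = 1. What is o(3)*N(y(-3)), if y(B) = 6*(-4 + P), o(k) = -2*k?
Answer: 0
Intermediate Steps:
P = 4 (P = 4*1 = 4)
l = -8 (l = -6 - 2 = -8)
y(B) = 0 (y(B) = 6*(-4 + 4) = 6*0 = 0)
N(M) = -8*M
o(3)*N(y(-3)) = (-2*3)*(-8*0) = -6*0 = 0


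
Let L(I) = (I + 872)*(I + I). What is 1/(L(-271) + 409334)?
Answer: 1/83592 ≈ 1.1963e-5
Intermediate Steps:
L(I) = 2*I*(872 + I) (L(I) = (872 + I)*(2*I) = 2*I*(872 + I))
1/(L(-271) + 409334) = 1/(2*(-271)*(872 - 271) + 409334) = 1/(2*(-271)*601 + 409334) = 1/(-325742 + 409334) = 1/83592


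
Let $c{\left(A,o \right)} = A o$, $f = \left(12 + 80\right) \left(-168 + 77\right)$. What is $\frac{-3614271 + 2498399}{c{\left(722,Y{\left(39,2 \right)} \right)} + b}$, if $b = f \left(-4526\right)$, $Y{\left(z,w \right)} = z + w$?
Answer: $- \frac{557936}{18960637} \approx -0.029426$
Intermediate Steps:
$f = -8372$ ($f = 92 \left(-91\right) = -8372$)
$Y{\left(z,w \right)} = w + z$
$b = 37891672$ ($b = \left(-8372\right) \left(-4526\right) = 37891672$)
$\frac{-3614271 + 2498399}{c{\left(722,Y{\left(39,2 \right)} \right)} + b} = \frac{-3614271 + 2498399}{722 \left(2 + 39\right) + 37891672} = - \frac{1115872}{722 \cdot 41 + 37891672} = - \frac{1115872}{29602 + 37891672} = - \frac{1115872}{37921274} = \left(-1115872\right) \frac{1}{37921274} = - \frac{557936}{18960637}$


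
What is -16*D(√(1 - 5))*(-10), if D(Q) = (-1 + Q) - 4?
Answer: -800 + 320*I ≈ -800.0 + 320.0*I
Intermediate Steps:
D(Q) = -5 + Q
-16*D(√(1 - 5))*(-10) = -16*(-5 + √(1 - 5))*(-10) = -16*(-5 + √(-4))*(-10) = -16*(-5 + 2*I)*(-10) = (80 - 32*I)*(-10) = -800 + 320*I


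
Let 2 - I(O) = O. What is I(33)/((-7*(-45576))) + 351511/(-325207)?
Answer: -112153338769/103751439624 ≈ -1.0810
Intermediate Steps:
I(O) = 2 - O
I(33)/((-7*(-45576))) + 351511/(-325207) = (2 - 1*33)/((-7*(-45576))) + 351511/(-325207) = (2 - 33)/319032 + 351511*(-1/325207) = -31*1/319032 - 351511/325207 = -31/319032 - 351511/325207 = -112153338769/103751439624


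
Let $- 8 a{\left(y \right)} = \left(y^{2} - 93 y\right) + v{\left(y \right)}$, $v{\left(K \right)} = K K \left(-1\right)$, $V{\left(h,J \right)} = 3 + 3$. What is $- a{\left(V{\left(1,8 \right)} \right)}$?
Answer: $- \frac{279}{4} \approx -69.75$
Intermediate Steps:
$V{\left(h,J \right)} = 6$
$v{\left(K \right)} = - K^{2}$ ($v{\left(K \right)} = K^{2} \left(-1\right) = - K^{2}$)
$a{\left(y \right)} = \frac{93 y}{8}$ ($a{\left(y \right)} = - \frac{\left(y^{2} - 93 y\right) - y^{2}}{8} = - \frac{\left(-93\right) y}{8} = \frac{93 y}{8}$)
$- a{\left(V{\left(1,8 \right)} \right)} = - \frac{93 \cdot 6}{8} = \left(-1\right) \frac{279}{4} = - \frac{279}{4}$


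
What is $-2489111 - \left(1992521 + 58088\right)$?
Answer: $-4539720$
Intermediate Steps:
$-2489111 - \left(1992521 + 58088\right) = -2489111 - 2050609 = -4539720$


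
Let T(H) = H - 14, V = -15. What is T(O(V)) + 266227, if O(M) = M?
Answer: 266198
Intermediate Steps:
T(H) = -14 + H
T(O(V)) + 266227 = (-14 - 15) + 266227 = -29 + 266227 = 266198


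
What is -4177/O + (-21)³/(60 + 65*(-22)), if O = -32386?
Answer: 76412309/11092205 ≈ 6.8888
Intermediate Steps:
-4177/O + (-21)³/(60 + 65*(-22)) = -4177/(-32386) + (-21)³/(60 + 65*(-22)) = -4177*(-1/32386) - 9261/(60 - 1430) = 4177/32386 - 9261/(-1370) = 4177/32386 - 9261*(-1/1370) = 4177/32386 + 9261/1370 = 76412309/11092205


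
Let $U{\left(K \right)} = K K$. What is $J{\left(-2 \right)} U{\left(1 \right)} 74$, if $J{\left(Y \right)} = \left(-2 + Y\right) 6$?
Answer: $-1776$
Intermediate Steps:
$U{\left(K \right)} = K^{2}$
$J{\left(Y \right)} = -12 + 6 Y$
$J{\left(-2 \right)} U{\left(1 \right)} 74 = \left(-12 + 6 \left(-2\right)\right) 1^{2} \cdot 74 = \left(-12 - 12\right) 1 \cdot 74 = \left(-24\right) 74 = -1776$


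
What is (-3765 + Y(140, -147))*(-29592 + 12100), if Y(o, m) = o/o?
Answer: 65839888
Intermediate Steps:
Y(o, m) = 1
(-3765 + Y(140, -147))*(-29592 + 12100) = (-3765 + 1)*(-29592 + 12100) = -3764*(-17492) = 65839888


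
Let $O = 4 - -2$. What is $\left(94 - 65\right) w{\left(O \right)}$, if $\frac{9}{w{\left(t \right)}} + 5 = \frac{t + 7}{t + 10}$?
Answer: $- \frac{4176}{67} \approx -62.328$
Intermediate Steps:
$O = 6$ ($O = 4 + 2 = 6$)
$w{\left(t \right)} = \frac{9}{-5 + \frac{7 + t}{10 + t}}$ ($w{\left(t \right)} = \frac{9}{-5 + \frac{t + 7}{t + 10}} = \frac{9}{-5 + \frac{7 + t}{10 + t}}$)
$\left(94 - 65\right) w{\left(O \right)} = \left(94 - 65\right) \frac{9 \left(-10 - 6\right)}{43 + 4 \cdot 6} = 29 \frac{9 \left(-10 - 6\right)}{43 + 24} = 29 \cdot 9 \cdot \frac{1}{67} \left(-16\right) = 29 \left(- \frac{144}{67}\right) = - \frac{4176}{67}$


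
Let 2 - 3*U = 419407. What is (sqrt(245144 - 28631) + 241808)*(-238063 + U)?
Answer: -274112097952/3 - 30607038*sqrt(33) ≈ -9.1547e+10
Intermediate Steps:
U = -419405/3 (U = 2/3 - 1/3*419407 = 2/3 - 419407/3 = -419405/3 ≈ -1.3980e+5)
(sqrt(245144 - 28631) + 241808)*(-238063 + U) = (sqrt(245144 - 28631) + 241808)*(-238063 - 419405/3) = (sqrt(216513) + 241808)*(-1133594/3) = (81*sqrt(33) + 241808)*(-1133594/3) = (241808 + 81*sqrt(33))*(-1133594/3) = -274112097952/3 - 30607038*sqrt(33)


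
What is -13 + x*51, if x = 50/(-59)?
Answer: -3317/59 ≈ -56.220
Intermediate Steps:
x = -50/59 (x = 50*(-1/59) = -50/59 ≈ -0.84746)
-13 + x*51 = -13 - 50/59*51 = -13 - 2550/59 = -3317/59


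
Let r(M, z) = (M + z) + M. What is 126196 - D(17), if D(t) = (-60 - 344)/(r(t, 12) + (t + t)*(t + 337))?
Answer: 762350238/6041 ≈ 1.2620e+5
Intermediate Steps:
r(M, z) = z + 2*M
D(t) = -404/(12 + 2*t + 2*t*(337 + t)) (D(t) = (-60 - 344)/((12 + 2*t) + (t + t)*(t + 337)) = -404/((12 + 2*t) + (2*t)*(337 + t)) = -404/((12 + 2*t) + 2*t*(337 + t)) = -404/(12 + 2*t + 2*t*(337 + t)))
126196 - D(17) = 126196 - (-202)/(6 + 17**2 + 338*17) = 126196 - (-202)/(6 + 289 + 5746) = 126196 - (-202)/6041 = 126196 - 1*(-202/6041) = 126196 + 202/6041 = 762350238/6041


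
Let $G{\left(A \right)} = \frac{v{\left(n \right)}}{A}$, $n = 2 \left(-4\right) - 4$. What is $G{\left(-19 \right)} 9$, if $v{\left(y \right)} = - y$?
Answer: $- \frac{108}{19} \approx -5.6842$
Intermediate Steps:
$n = -12$ ($n = -8 - 4 = -12$)
$G{\left(A \right)} = \frac{12}{A}$ ($G{\left(A \right)} = \frac{\left(-1\right) \left(-12\right)}{A} = \frac{12}{A}$)
$G{\left(-19 \right)} 9 = \frac{12}{-19} \cdot 9 = 12 \left(- \frac{1}{19}\right) 9 = \left(- \frac{12}{19}\right) 9 = - \frac{108}{19}$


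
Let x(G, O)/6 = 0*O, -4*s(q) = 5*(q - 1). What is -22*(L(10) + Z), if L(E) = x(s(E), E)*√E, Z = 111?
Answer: -2442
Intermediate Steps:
s(q) = 5/4 - 5*q/4 (s(q) = -5*(q - 1)/4 = -5*(-1 + q)/4 = -(-5 + 5*q)/4 = 5/4 - 5*q/4)
x(G, O) = 0 (x(G, O) = 6*(0*O) = 6*0 = 0)
L(E) = 0 (L(E) = 0*√E = 0)
-22*(L(10) + Z) = -22*(0 + 111) = -22*111 = -2442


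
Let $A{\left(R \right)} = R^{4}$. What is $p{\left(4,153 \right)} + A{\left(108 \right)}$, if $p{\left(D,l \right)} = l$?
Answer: $136049049$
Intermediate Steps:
$p{\left(4,153 \right)} + A{\left(108 \right)} = 153 + 108^{4} = 153 + 136048896 = 136049049$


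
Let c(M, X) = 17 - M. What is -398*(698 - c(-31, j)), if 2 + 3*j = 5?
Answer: -258700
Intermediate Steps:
j = 1 (j = -2/3 + (1/3)*5 = -2/3 + 5/3 = 1)
-398*(698 - c(-31, j)) = -398*(698 - (17 - 1*(-31))) = -398*(698 - (17 + 31)) = -398*(698 - 1*48) = -398*(698 - 48) = -398*650 = -258700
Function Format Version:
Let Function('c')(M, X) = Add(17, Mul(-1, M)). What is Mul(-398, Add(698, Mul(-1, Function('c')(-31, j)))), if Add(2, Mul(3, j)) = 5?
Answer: -258700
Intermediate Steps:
j = 1 (j = Add(Rational(-2, 3), Mul(Rational(1, 3), 5)) = Add(Rational(-2, 3), Rational(5, 3)) = 1)
Mul(-398, Add(698, Mul(-1, Function('c')(-31, j)))) = Mul(-398, Add(698, Mul(-1, Add(17, Mul(-1, -31))))) = Mul(-398, Add(698, Mul(-1, Add(17, 31)))) = Mul(-398, Add(698, Mul(-1, 48))) = Mul(-398, Add(698, -48)) = Mul(-398, 650) = -258700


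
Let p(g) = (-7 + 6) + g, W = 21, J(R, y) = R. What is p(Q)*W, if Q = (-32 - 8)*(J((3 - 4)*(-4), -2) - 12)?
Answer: 6699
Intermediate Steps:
Q = 320 (Q = (-32 - 8)*((3 - 4)*(-4) - 12) = -40*(-1*(-4) - 12) = -40*(4 - 12) = -40*(-8) = 320)
p(g) = -1 + g
p(Q)*W = (-1 + 320)*21 = 319*21 = 6699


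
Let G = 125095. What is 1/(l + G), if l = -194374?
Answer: -1/69279 ≈ -1.4434e-5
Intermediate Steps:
1/(l + G) = 1/(-194374 + 125095) = 1/(-69279) = -1/69279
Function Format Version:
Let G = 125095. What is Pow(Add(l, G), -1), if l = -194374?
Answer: Rational(-1, 69279) ≈ -1.4434e-5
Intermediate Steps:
Pow(Add(l, G), -1) = Pow(Add(-194374, 125095), -1) = Pow(-69279, -1) = Rational(-1, 69279)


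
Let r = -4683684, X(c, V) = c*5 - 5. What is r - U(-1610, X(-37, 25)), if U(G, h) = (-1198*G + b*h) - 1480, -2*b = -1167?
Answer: -6500119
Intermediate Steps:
X(c, V) = -5 + 5*c (X(c, V) = 5*c - 5 = -5 + 5*c)
b = 1167/2 (b = -½*(-1167) = 1167/2 ≈ 583.50)
U(G, h) = -1480 - 1198*G + 1167*h/2 (U(G, h) = (-1198*G + 1167*h/2) - 1480 = -1480 - 1198*G + 1167*h/2)
r - U(-1610, X(-37, 25)) = -4683684 - (-1480 - 1198*(-1610) + 1167*(-5 + 5*(-37))/2) = -4683684 - (-1480 + 1928780 + 1167*(-5 - 185)/2) = -4683684 - (-1480 + 1928780 + (1167/2)*(-190)) = -4683684 - (-1480 + 1928780 - 110865) = -4683684 - 1*1816435 = -4683684 - 1816435 = -6500119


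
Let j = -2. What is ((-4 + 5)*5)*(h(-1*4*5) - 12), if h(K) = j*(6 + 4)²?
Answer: -1060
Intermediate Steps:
h(K) = -200 (h(K) = -2*(6 + 4)² = -2*10² = -2*100 = -200)
((-4 + 5)*5)*(h(-1*4*5) - 12) = ((-4 + 5)*5)*(-200 - 12) = (1*5)*(-212) = 5*(-212) = -1060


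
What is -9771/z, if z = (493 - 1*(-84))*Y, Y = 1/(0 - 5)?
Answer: 48855/577 ≈ 84.671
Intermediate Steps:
Y = -⅕ (Y = 1/(-5) = -⅕ ≈ -0.20000)
z = -577/5 (z = (493 - 1*(-84))*(-⅕) = (493 + 84)*(-⅕) = 577*(-⅕) = -577/5 ≈ -115.40)
-9771/z = -9771/(-577/5) = -9771*(-5/577) = 48855/577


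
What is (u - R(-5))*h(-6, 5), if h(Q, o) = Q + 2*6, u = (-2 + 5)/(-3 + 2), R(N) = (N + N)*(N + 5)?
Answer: -18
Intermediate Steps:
R(N) = 2*N*(5 + N) (R(N) = (2*N)*(5 + N) = 2*N*(5 + N))
u = -3 (u = 3/(-1) = 3*(-1) = -3)
h(Q, o) = 12 + Q (h(Q, o) = Q + 12 = 12 + Q)
(u - R(-5))*h(-6, 5) = (-3 - 2*(-5)*(5 - 5))*(12 - 6) = (-3 - 2*(-5)*0)*6 = (-3 - 1*0)*6 = (-3 + 0)*6 = -3*6 = -18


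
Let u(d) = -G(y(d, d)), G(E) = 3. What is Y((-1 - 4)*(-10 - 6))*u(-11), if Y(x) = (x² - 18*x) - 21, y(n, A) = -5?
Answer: -14817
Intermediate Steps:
Y(x) = -21 + x² - 18*x
u(d) = -3 (u(d) = -1*3 = -3)
Y((-1 - 4)*(-10 - 6))*u(-11) = (-21 + ((-1 - 4)*(-10 - 6))² - 18*(-1 - 4)*(-10 - 6))*(-3) = (-21 + (-5*(-16))² - (-90)*(-16))*(-3) = (-21 + 80² - 18*80)*(-3) = (-21 + 6400 - 1440)*(-3) = 4939*(-3) = -14817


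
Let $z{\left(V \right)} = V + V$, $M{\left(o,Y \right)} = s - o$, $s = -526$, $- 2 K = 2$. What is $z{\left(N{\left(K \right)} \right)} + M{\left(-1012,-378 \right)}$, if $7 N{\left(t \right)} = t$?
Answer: $\frac{3400}{7} \approx 485.71$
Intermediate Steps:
$K = -1$ ($K = \left(- \frac{1}{2}\right) 2 = -1$)
$N{\left(t \right)} = \frac{t}{7}$
$M{\left(o,Y \right)} = -526 - o$
$z{\left(V \right)} = 2 V$
$z{\left(N{\left(K \right)} \right)} + M{\left(-1012,-378 \right)} = 2 \cdot \frac{1}{7} \left(-1\right) - -486 = 2 \left(- \frac{1}{7}\right) + \left(-526 + 1012\right) = - \frac{2}{7} + 486 = \frac{3400}{7}$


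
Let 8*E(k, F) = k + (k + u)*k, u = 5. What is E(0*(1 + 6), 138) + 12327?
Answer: 12327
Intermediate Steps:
E(k, F) = k/8 + k*(5 + k)/8 (E(k, F) = (k + (k + 5)*k)/8 = (k + (5 + k)*k)/8 = (k + k*(5 + k))/8 = k/8 + k*(5 + k)/8)
E(0*(1 + 6), 138) + 12327 = (0*(1 + 6))*(6 + 0*(1 + 6))/8 + 12327 = (0*7)*(6 + 0*7)/8 + 12327 = (⅛)*0*(6 + 0) + 12327 = (⅛)*0*6 + 12327 = 0 + 12327 = 12327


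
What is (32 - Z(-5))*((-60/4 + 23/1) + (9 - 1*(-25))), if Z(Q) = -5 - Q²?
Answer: 2604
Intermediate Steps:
(32 - Z(-5))*((-60/4 + 23/1) + (9 - 1*(-25))) = (32 - (-5 - 1*(-5)²))*((-60/4 + 23/1) + (9 - 1*(-25))) = (32 - (-5 - 1*25))*((-60*¼ + 23*1) + (9 + 25)) = (32 - (-5 - 25))*((-15 + 23) + 34) = (32 - 1*(-30))*(8 + 34) = (32 + 30)*42 = 62*42 = 2604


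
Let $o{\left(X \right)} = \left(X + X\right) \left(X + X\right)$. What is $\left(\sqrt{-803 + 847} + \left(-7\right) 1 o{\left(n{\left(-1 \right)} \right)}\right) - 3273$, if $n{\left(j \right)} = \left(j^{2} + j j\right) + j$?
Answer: $-3301 + 2 \sqrt{11} \approx -3294.4$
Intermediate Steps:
$n{\left(j \right)} = j + 2 j^{2}$ ($n{\left(j \right)} = \left(j^{2} + j^{2}\right) + j = 2 j^{2} + j = j + 2 j^{2}$)
$o{\left(X \right)} = 4 X^{2}$ ($o{\left(X \right)} = 2 X 2 X = 4 X^{2}$)
$\left(\sqrt{-803 + 847} + \left(-7\right) 1 o{\left(n{\left(-1 \right)} \right)}\right) - 3273 = \left(\sqrt{-803 + 847} + \left(-7\right) 1 \cdot 4 \left(- (1 + 2 \left(-1\right))\right)^{2}\right) - 3273 = \left(\sqrt{44} - 7 \cdot 4 \left(- (1 - 2)\right)^{2}\right) - 3273 = \left(2 \sqrt{11} - 7 \cdot 4 \left(\left(-1\right) \left(-1\right)\right)^{2}\right) - 3273 = \left(2 \sqrt{11} - 7 \cdot 4 \cdot 1^{2}\right) - 3273 = \left(2 \sqrt{11} - 7 \cdot 4 \cdot 1\right) - 3273 = \left(2 \sqrt{11} - 28\right) - 3273 = \left(-28 + 2 \sqrt{11}\right) - 3273 = -3301 + 2 \sqrt{11}$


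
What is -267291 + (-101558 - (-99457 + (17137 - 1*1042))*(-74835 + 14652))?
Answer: -5017344095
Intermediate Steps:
-267291 + (-101558 - (-99457 + (17137 - 1*1042))*(-74835 + 14652)) = -267291 + (-101558 - (-99457 + (17137 - 1042))*(-60183)) = -267291 + (-101558 - (-99457 + 16095)*(-60183)) = -267291 + (-101558 - (-83362)*(-60183)) = -267291 + (-101558 - 1*5016975246) = -267291 + (-101558 - 5016975246) = -267291 - 5017076804 = -5017344095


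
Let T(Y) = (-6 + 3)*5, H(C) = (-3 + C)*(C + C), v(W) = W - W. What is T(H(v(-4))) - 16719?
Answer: -16734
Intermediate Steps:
v(W) = 0
H(C) = 2*C*(-3 + C) (H(C) = (-3 + C)*(2*C) = 2*C*(-3 + C))
T(Y) = -15 (T(Y) = -3*5 = -15)
T(H(v(-4))) - 16719 = -15 - 16719 = -16734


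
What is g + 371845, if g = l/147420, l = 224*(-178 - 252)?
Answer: 391552097/1053 ≈ 3.7184e+5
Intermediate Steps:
l = -96320 (l = 224*(-430) = -96320)
g = -688/1053 (g = -96320/147420 = -96320*1/147420 = -688/1053 ≈ -0.65337)
g + 371845 = -688/1053 + 371845 = 391552097/1053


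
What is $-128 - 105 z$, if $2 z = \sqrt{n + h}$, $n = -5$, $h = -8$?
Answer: $-128 - \frac{105 i \sqrt{13}}{2} \approx -128.0 - 189.29 i$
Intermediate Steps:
$z = \frac{i \sqrt{13}}{2}$ ($z = \frac{\sqrt{-5 - 8}}{2} = \frac{\sqrt{-13}}{2} = \frac{i \sqrt{13}}{2} \approx 1.8028 i$)
$-128 - 105 z = -128 - 105 \frac{i \sqrt{13}}{2} = -128 - \frac{105 i \sqrt{13}}{2}$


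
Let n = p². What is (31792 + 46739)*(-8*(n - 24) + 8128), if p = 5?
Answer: 637671720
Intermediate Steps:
n = 25 (n = 5² = 25)
(31792 + 46739)*(-8*(n - 24) + 8128) = (31792 + 46739)*(-8*(25 - 24) + 8128) = 78531*(-8*1 + 8128) = 78531*(-8 + 8128) = 78531*8120 = 637671720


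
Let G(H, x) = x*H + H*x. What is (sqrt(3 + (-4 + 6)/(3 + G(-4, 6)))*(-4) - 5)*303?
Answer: -1515 - 404*sqrt(665)/5 ≈ -3598.6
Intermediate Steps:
G(H, x) = 2*H*x (G(H, x) = H*x + H*x = 2*H*x)
(sqrt(3 + (-4 + 6)/(3 + G(-4, 6)))*(-4) - 5)*303 = (sqrt(3 + (-4 + 6)/(3 + 2*(-4)*6))*(-4) - 5)*303 = (sqrt(3 + 2/(3 - 48))*(-4) - 5)*303 = (sqrt(3 + 2/(-45))*(-4) - 5)*303 = (sqrt(3 + 2*(-1/45))*(-4) - 5)*303 = (sqrt(3 - 2/45)*(-4) - 5)*303 = (sqrt(133/45)*(-4) - 5)*303 = ((sqrt(665)/15)*(-4) - 5)*303 = (-4*sqrt(665)/15 - 5)*303 = (-5 - 4*sqrt(665)/15)*303 = -1515 - 404*sqrt(665)/5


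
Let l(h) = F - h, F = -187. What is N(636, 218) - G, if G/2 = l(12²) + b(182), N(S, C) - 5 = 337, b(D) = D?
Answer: 640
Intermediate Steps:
N(S, C) = 342 (N(S, C) = 5 + 337 = 342)
l(h) = -187 - h
G = -298 (G = 2*((-187 - 1*12²) + 182) = 2*((-187 - 1*144) + 182) = 2*((-187 - 144) + 182) = 2*(-331 + 182) = 2*(-149) = -298)
N(636, 218) - G = 342 - 1*(-298) = 342 + 298 = 640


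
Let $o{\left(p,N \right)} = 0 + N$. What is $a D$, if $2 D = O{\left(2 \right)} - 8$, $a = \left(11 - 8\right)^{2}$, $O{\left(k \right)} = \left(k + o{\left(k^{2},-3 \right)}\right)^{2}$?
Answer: $- \frac{63}{2} \approx -31.5$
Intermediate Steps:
$o{\left(p,N \right)} = N$
$O{\left(k \right)} = \left(-3 + k\right)^{2}$ ($O{\left(k \right)} = \left(k - 3\right)^{2} = \left(-3 + k\right)^{2}$)
$a = 9$ ($a = 3^{2} = 9$)
$D = - \frac{7}{2}$ ($D = \frac{\left(-3 + 2\right)^{2} - 8}{2} = \frac{\left(-1\right)^{2} - 8}{2} = \frac{1 - 8}{2} = \frac{1}{2} \left(-7\right) = - \frac{7}{2} \approx -3.5$)
$a D = 9 \left(- \frac{7}{2}\right) = - \frac{63}{2}$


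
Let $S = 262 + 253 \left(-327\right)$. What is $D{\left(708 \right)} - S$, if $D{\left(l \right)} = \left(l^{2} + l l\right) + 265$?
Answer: $1085262$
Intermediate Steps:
$S = -82469$ ($S = 262 - 82731 = -82469$)
$D{\left(l \right)} = 265 + 2 l^{2}$ ($D{\left(l \right)} = \left(l^{2} + l^{2}\right) + 265 = 2 l^{2} + 265 = 265 + 2 l^{2}$)
$D{\left(708 \right)} - S = \left(265 + 2 \cdot 708^{2}\right) - -82469 = \left(265 + 2 \cdot 501264\right) + 82469 = \left(265 + 1002528\right) + 82469 = 1002793 + 82469 = 1085262$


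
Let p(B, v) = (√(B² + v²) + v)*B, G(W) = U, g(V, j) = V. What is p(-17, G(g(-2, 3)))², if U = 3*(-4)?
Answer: 166753 - 6936*√433 ≈ 22424.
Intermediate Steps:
U = -12
G(W) = -12
p(B, v) = B*(v + √(B² + v²)) (p(B, v) = (v + √(B² + v²))*B = B*(v + √(B² + v²)))
p(-17, G(g(-2, 3)))² = (-17*(-12 + √((-17)² + (-12)²)))² = (-17*(-12 + √(289 + 144)))² = (-17*(-12 + √433))² = (204 - 17*√433)²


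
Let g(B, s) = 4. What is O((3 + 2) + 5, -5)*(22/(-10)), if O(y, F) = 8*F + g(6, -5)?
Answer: 396/5 ≈ 79.200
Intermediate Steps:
O(y, F) = 4 + 8*F (O(y, F) = 8*F + 4 = 4 + 8*F)
O((3 + 2) + 5, -5)*(22/(-10)) = (4 + 8*(-5))*(22/(-10)) = (4 - 40)*(22*(-1/10)) = -36*(-11/5) = 396/5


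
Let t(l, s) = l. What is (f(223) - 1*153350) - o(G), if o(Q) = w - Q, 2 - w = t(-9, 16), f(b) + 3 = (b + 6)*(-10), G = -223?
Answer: -155877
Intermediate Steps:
f(b) = -63 - 10*b (f(b) = -3 + (b + 6)*(-10) = -3 + (6 + b)*(-10) = -3 + (-60 - 10*b) = -63 - 10*b)
w = 11 (w = 2 - 1*(-9) = 2 + 9 = 11)
o(Q) = 11 - Q
(f(223) - 1*153350) - o(G) = ((-63 - 10*223) - 1*153350) - (11 - 1*(-223)) = ((-63 - 2230) - 153350) - (11 + 223) = (-2293 - 153350) - 1*234 = -155643 - 234 = -155877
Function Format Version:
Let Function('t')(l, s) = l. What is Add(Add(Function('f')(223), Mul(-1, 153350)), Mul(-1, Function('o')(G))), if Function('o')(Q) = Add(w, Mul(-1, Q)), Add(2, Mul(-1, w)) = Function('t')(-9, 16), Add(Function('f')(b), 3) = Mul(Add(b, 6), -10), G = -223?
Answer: -155877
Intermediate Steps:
Function('f')(b) = Add(-63, Mul(-10, b)) (Function('f')(b) = Add(-3, Mul(Add(b, 6), -10)) = Add(-3, Mul(Add(6, b), -10)) = Add(-3, Add(-60, Mul(-10, b))) = Add(-63, Mul(-10, b)))
w = 11 (w = Add(2, Mul(-1, -9)) = Add(2, 9) = 11)
Function('o')(Q) = Add(11, Mul(-1, Q))
Add(Add(Function('f')(223), Mul(-1, 153350)), Mul(-1, Function('o')(G))) = Add(Add(Add(-63, Mul(-10, 223)), Mul(-1, 153350)), Mul(-1, Add(11, Mul(-1, -223)))) = Add(Add(Add(-63, -2230), -153350), Mul(-1, Add(11, 223))) = Add(Add(-2293, -153350), Mul(-1, 234)) = Add(-155643, -234) = -155877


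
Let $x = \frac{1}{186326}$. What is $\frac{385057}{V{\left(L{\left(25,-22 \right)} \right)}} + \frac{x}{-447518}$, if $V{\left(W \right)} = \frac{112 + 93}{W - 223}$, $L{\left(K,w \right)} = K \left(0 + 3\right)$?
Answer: $- \frac{4751937360137730653}{17093768967940} \approx -2.7799 \cdot 10^{5}$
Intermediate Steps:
$L{\left(K,w \right)} = 3 K$ ($L{\left(K,w \right)} = K 3 = 3 K$)
$x = \frac{1}{186326} \approx 5.3669 \cdot 10^{-6}$
$V{\left(W \right)} = \frac{205}{-223 + W}$
$\frac{385057}{V{\left(L{\left(25,-22 \right)} \right)}} + \frac{x}{-447518} = \frac{385057}{205 \frac{1}{-223 + 3 \cdot 25}} + \frac{1}{186326 \left(-447518\right)} = \frac{385057}{205 \frac{1}{-223 + 75}} + \frac{1}{186326} \left(- \frac{1}{447518}\right) = \frac{385057}{205 \frac{1}{-148}} - \frac{1}{83384238868} = \frac{385057}{205 \left(- \frac{1}{148}\right)} - \frac{1}{83384238868} = \frac{385057}{- \frac{205}{148}} - \frac{1}{83384238868} = 385057 \left(- \frac{148}{205}\right) - \frac{1}{83384238868} = - \frac{56988436}{205} - \frac{1}{83384238868} = - \frac{4751937360137730653}{17093768967940}$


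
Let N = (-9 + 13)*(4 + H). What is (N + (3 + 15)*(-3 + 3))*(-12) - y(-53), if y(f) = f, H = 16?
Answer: -907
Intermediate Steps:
N = 80 (N = (-9 + 13)*(4 + 16) = 4*20 = 80)
(N + (3 + 15)*(-3 + 3))*(-12) - y(-53) = (80 + (3 + 15)*(-3 + 3))*(-12) - 1*(-53) = (80 + 18*0)*(-12) + 53 = (80 + 0)*(-12) + 53 = 80*(-12) + 53 = -960 + 53 = -907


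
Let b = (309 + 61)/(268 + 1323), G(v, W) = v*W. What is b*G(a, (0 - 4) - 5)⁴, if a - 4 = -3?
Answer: 65610/43 ≈ 1525.8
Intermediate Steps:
a = 1 (a = 4 - 3 = 1)
G(v, W) = W*v
b = 10/43 (b = 370/1591 = 370*(1/1591) = 10/43 ≈ 0.23256)
b*G(a, (0 - 4) - 5)⁴ = 10*(((0 - 4) - 5)*1)⁴/43 = 10*((-4 - 5)*1)⁴/43 = 10*(-9*1)⁴/43 = (10/43)*(-9)⁴ = (10/43)*6561 = 65610/43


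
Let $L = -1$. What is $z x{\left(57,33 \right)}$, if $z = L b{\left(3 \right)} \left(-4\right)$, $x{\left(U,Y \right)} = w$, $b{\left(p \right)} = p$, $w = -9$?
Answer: $-108$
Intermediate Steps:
$x{\left(U,Y \right)} = -9$
$z = 12$ ($z = \left(-1\right) 3 \left(-4\right) = \left(-3\right) \left(-4\right) = 12$)
$z x{\left(57,33 \right)} = 12 \left(-9\right) = -108$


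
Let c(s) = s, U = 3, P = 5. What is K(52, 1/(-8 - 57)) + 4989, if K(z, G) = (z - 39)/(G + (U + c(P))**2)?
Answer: 20750096/4159 ≈ 4989.2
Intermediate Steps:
K(z, G) = (-39 + z)/(64 + G) (K(z, G) = (z - 39)/(G + (3 + 5)**2) = (-39 + z)/(G + 8**2) = (-39 + z)/(G + 64) = (-39 + z)/(64 + G))
K(52, 1/(-8 - 57)) + 4989 = (-39 + 52)/(64 + 1/(-8 - 57)) + 4989 = 13/(64 + 1/(-65)) + 4989 = 13/(64 - 1/65) + 4989 = 13/(4159/65) + 4989 = (65/4159)*13 + 4989 = 845/4159 + 4989 = 20750096/4159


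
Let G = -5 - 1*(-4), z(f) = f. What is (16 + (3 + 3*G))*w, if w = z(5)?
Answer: 80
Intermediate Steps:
G = -1 (G = -5 + 4 = -1)
w = 5
(16 + (3 + 3*G))*w = (16 + (3 + 3*(-1)))*5 = (16 + (3 - 3))*5 = (16 + 0)*5 = 16*5 = 80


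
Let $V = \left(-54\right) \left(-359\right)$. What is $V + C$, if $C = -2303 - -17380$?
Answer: $34463$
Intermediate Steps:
$V = 19386$
$C = 15077$ ($C = -2303 + 17380 = 15077$)
$V + C = 19386 + 15077 = 34463$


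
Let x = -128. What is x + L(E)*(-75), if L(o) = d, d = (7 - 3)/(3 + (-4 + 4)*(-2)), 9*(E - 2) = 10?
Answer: -228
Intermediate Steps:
E = 28/9 (E = 2 + (⅑)*10 = 2 + 10/9 = 28/9 ≈ 3.1111)
d = 4/3 (d = 4/(3 + 0*(-2)) = 4/(3 + 0) = 4/3 ≈ 1.3333)
L(o) = 4/3
x + L(E)*(-75) = -128 + (4/3)*(-75) = -128 - 100 = -228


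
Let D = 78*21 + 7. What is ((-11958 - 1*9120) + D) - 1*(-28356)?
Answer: 8923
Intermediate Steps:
D = 1645 (D = 1638 + 7 = 1645)
((-11958 - 1*9120) + D) - 1*(-28356) = ((-11958 - 1*9120) + 1645) - 1*(-28356) = ((-11958 - 9120) + 1645) + 28356 = (-21078 + 1645) + 28356 = -19433 + 28356 = 8923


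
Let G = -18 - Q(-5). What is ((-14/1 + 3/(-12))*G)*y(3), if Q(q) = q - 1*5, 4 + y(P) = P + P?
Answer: 228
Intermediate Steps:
y(P) = -4 + 2*P (y(P) = -4 + (P + P) = -4 + 2*P)
Q(q) = -5 + q (Q(q) = q - 5 = -5 + q)
G = -8 (G = -18 - (-5 - 5) = -18 - 1*(-10) = -18 + 10 = -8)
((-14/1 + 3/(-12))*G)*y(3) = ((-14/1 + 3/(-12))*(-8))*(-4 + 2*3) = ((-14*1 + 3*(-1/12))*(-8))*(-4 + 6) = ((-14 - ¼)*(-8))*2 = -57/4*(-8)*2 = 114*2 = 228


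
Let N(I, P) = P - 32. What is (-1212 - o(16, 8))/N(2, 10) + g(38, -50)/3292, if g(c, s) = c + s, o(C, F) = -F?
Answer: 495413/9053 ≈ 54.724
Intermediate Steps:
N(I, P) = -32 + P
(-1212 - o(16, 8))/N(2, 10) + g(38, -50)/3292 = (-1212 - (-1)*8)/(-32 + 10) + (38 - 50)/3292 = (-1212 - 1*(-8))/(-22) - 12*1/3292 = (-1212 + 8)*(-1/22) - 3/823 = -1204*(-1/22) - 3/823 = 602/11 - 3/823 = 495413/9053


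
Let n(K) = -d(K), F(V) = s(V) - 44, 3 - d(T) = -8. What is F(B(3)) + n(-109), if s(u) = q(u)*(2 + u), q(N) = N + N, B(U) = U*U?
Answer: 143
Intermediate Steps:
B(U) = U²
q(N) = 2*N
d(T) = 11 (d(T) = 3 - 1*(-8) = 3 + 8 = 11)
s(u) = 2*u*(2 + u) (s(u) = (2*u)*(2 + u) = 2*u*(2 + u))
F(V) = -44 + 2*V*(2 + V) (F(V) = 2*V*(2 + V) - 44 = -44 + 2*V*(2 + V))
n(K) = -11 (n(K) = -1*11 = -11)
F(B(3)) + n(-109) = (-44 + 2*3²*(2 + 3²)) - 11 = (-44 + 2*9*(2 + 9)) - 11 = (-44 + 2*9*11) - 11 = (-44 + 198) - 11 = 154 - 11 = 143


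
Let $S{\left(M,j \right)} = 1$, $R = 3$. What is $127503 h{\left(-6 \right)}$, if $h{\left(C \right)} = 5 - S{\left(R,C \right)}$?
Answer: $510012$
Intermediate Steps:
$h{\left(C \right)} = 4$ ($h{\left(C \right)} = 5 - 1 = 4$)
$127503 h{\left(-6 \right)} = 127503 \cdot 4 = 510012$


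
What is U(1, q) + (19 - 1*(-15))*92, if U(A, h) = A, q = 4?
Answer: 3129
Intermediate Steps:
U(1, q) + (19 - 1*(-15))*92 = 1 + (19 - 1*(-15))*92 = 1 + (19 + 15)*92 = 1 + 34*92 = 1 + 3128 = 3129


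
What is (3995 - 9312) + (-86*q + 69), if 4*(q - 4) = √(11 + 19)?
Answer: -5592 - 43*√30/2 ≈ -5709.8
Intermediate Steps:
q = 4 + √30/4 (q = 4 + √(11 + 19)/4 = 4 + √30/4 ≈ 5.3693)
(3995 - 9312) + (-86*q + 69) = (3995 - 9312) + (-86*(4 + √30/4) + 69) = -5317 + ((-344 - 43*√30/2) + 69) = -5317 + (-275 - 43*√30/2) = -5592 - 43*√30/2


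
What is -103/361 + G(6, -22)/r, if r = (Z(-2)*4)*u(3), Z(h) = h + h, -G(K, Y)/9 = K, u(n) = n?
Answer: 2425/2888 ≈ 0.83968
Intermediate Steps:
G(K, Y) = -9*K
Z(h) = 2*h
r = -48 (r = ((2*(-2))*4)*3 = -4*4*3 = -16*3 = -48)
-103/361 + G(6, -22)/r = -103/361 - 9*6/(-48) = -103*1/361 - 54*(-1/48) = -103/361 + 9/8 = 2425/2888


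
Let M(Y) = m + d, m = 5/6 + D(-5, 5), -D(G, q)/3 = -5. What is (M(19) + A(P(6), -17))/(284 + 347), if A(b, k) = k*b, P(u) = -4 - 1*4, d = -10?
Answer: 851/3786 ≈ 0.22478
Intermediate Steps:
D(G, q) = 15 (D(G, q) = -3*(-5) = 15)
m = 95/6 (m = 5/6 + 15 = 5*(⅙) + 15 = ⅚ + 15 = 95/6 ≈ 15.833)
P(u) = -8 (P(u) = -4 - 4 = -8)
A(b, k) = b*k
M(Y) = 35/6 (M(Y) = 95/6 - 10 = 35/6)
(M(19) + A(P(6), -17))/(284 + 347) = (35/6 - 8*(-17))/(284 + 347) = (35/6 + 136)/631 = (851/6)*(1/631) = 851/3786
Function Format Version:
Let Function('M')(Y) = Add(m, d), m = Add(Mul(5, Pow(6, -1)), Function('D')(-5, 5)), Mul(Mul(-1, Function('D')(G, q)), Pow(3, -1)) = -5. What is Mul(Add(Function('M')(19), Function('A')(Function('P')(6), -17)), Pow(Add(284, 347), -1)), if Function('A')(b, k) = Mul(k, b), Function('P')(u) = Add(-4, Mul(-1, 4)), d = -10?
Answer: Rational(851, 3786) ≈ 0.22478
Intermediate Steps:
Function('D')(G, q) = 15 (Function('D')(G, q) = Mul(-3, -5) = 15)
m = Rational(95, 6) (m = Add(Mul(5, Pow(6, -1)), 15) = Add(Mul(5, Rational(1, 6)), 15) = Add(Rational(5, 6), 15) = Rational(95, 6) ≈ 15.833)
Function('P')(u) = -8 (Function('P')(u) = Add(-4, -4) = -8)
Function('A')(b, k) = Mul(b, k)
Function('M')(Y) = Rational(35, 6) (Function('M')(Y) = Add(Rational(95, 6), -10) = Rational(35, 6))
Mul(Add(Function('M')(19), Function('A')(Function('P')(6), -17)), Pow(Add(284, 347), -1)) = Mul(Add(Rational(35, 6), Mul(-8, -17)), Pow(Add(284, 347), -1)) = Mul(Add(Rational(35, 6), 136), Pow(631, -1)) = Mul(Rational(851, 6), Rational(1, 631)) = Rational(851, 3786)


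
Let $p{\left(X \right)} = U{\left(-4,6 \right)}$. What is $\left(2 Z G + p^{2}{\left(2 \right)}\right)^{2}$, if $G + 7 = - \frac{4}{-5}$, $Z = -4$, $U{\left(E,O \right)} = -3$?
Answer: $\frac{85849}{25} \approx 3434.0$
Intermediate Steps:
$G = - \frac{31}{5}$ ($G = -7 - \frac{4}{-5} = -7 - - \frac{4}{5} = -7 + \frac{4}{5} = - \frac{31}{5} \approx -6.2$)
$p{\left(X \right)} = -3$
$\left(2 Z G + p^{2}{\left(2 \right)}\right)^{2} = \left(2 \left(-4\right) \left(- \frac{31}{5}\right) + \left(-3\right)^{2}\right)^{2} = \left(\left(-8\right) \left(- \frac{31}{5}\right) + 9\right)^{2} = \left(\frac{248}{5} + 9\right)^{2} = \left(\frac{293}{5}\right)^{2} = \frac{85849}{25}$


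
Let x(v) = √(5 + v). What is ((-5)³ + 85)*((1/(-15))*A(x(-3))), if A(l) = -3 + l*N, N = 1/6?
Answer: -8 + 4*√2/9 ≈ -7.3715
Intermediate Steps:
N = ⅙ ≈ 0.16667
A(l) = -3 + l/6 (A(l) = -3 + l*(⅙) = -3 + l/6)
((-5)³ + 85)*((1/(-15))*A(x(-3))) = ((-5)³ + 85)*((1/(-15))*(-3 + √(5 - 3)/6)) = (-125 + 85)*((1*(-1/15))*(-3 + √2/6)) = -(-8)*(-3 + √2/6)/3 = -40*(⅕ - √2/90) = -8 + 4*√2/9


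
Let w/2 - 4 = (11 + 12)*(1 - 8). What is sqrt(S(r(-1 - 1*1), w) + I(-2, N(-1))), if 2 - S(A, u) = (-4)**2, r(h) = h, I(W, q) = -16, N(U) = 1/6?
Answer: I*sqrt(30) ≈ 5.4772*I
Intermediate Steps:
N(U) = 1/6
w = -314 (w = 8 + 2*((11 + 12)*(1 - 8)) = 8 + 2*(23*(-7)) = 8 + 2*(-161) = 8 - 322 = -314)
S(A, u) = -14 (S(A, u) = 2 - 1*(-4)**2 = 2 - 1*16 = 2 - 16 = -14)
sqrt(S(r(-1 - 1*1), w) + I(-2, N(-1))) = sqrt(-14 - 16) = sqrt(-30) = I*sqrt(30)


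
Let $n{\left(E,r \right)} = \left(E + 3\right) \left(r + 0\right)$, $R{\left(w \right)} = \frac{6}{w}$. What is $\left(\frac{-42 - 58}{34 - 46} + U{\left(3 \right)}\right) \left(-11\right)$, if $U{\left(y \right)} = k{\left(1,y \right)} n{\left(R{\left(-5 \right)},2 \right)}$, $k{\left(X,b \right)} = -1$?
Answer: $- \frac{781}{15} \approx -52.067$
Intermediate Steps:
$n{\left(E,r \right)} = r \left(3 + E\right)$ ($n{\left(E,r \right)} = \left(3 + E\right) r = r \left(3 + E\right)$)
$U{\left(y \right)} = - \frac{18}{5}$ ($U{\left(y \right)} = - 2 \left(3 + \frac{6}{-5}\right) = - 2 \left(3 + 6 \left(- \frac{1}{5}\right)\right) = - 2 \left(3 - \frac{6}{5}\right) = - \frac{2 \cdot 9}{5} = \left(-1\right) \frac{18}{5} = - \frac{18}{5}$)
$\left(\frac{-42 - 58}{34 - 46} + U{\left(3 \right)}\right) \left(-11\right) = \left(\frac{-42 - 58}{34 - 46} - \frac{18}{5}\right) \left(-11\right) = \left(- \frac{100}{-12} - \frac{18}{5}\right) \left(-11\right) = \left(\left(-100\right) \left(- \frac{1}{12}\right) - \frac{18}{5}\right) \left(-11\right) = \left(\frac{25}{3} - \frac{18}{5}\right) \left(-11\right) = \frac{71}{15} \left(-11\right) = - \frac{781}{15}$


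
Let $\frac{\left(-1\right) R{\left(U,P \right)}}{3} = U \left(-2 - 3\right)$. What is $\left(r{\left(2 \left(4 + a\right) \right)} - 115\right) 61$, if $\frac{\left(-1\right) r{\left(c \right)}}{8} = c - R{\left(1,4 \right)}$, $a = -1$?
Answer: $-2623$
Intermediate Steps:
$R{\left(U,P \right)} = 15 U$ ($R{\left(U,P \right)} = - 3 U \left(-2 - 3\right) = - 3 U \left(-5\right) = - 3 \left(- 5 U\right) = 15 U$)
$r{\left(c \right)} = 120 - 8 c$ ($r{\left(c \right)} = - 8 \left(c - 15 \cdot 1\right) = - 8 \left(c - 15\right) = - 8 \left(-15 + c\right) = 120 - 8 c$)
$\left(r{\left(2 \left(4 + a\right) \right)} - 115\right) 61 = \left(\left(120 - 8 \cdot 2 \left(4 - 1\right)\right) - 115\right) 61 = \left(\left(120 - 8 \cdot 2 \cdot 3\right) - 115\right) 61 = \left(\left(120 - 48\right) - 115\right) 61 = \left(72 - 115\right) 61 = \left(-43\right) 61 = -2623$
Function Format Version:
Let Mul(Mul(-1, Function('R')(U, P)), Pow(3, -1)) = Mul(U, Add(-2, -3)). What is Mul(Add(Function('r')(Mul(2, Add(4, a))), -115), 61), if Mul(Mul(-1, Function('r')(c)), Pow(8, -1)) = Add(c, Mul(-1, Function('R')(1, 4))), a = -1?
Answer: -2623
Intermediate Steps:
Function('R')(U, P) = Mul(15, U) (Function('R')(U, P) = Mul(-3, Mul(U, Add(-2, -3))) = Mul(-3, Mul(U, -5)) = Mul(-3, Mul(-5, U)) = Mul(15, U))
Function('r')(c) = Add(120, Mul(-8, c)) (Function('r')(c) = Mul(-8, Add(c, Mul(-1, Mul(15, 1)))) = Mul(-8, Add(c, Mul(-1, 15))) = Mul(-8, Add(c, -15)) = Mul(-8, Add(-15, c)) = Add(120, Mul(-8, c)))
Mul(Add(Function('r')(Mul(2, Add(4, a))), -115), 61) = Mul(Add(Add(120, Mul(-8, Mul(2, Add(4, -1)))), -115), 61) = Mul(Add(Add(120, Mul(-8, Mul(2, 3))), -115), 61) = Mul(Add(Add(120, Mul(-8, 6)), -115), 61) = Mul(Add(Add(120, -48), -115), 61) = Mul(Add(72, -115), 61) = Mul(-43, 61) = -2623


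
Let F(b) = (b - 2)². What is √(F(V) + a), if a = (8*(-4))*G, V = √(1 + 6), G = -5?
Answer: √(171 - 4*√7) ≈ 12.666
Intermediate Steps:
V = √7 ≈ 2.6458
F(b) = (-2 + b)²
a = 160 (a = (8*(-4))*(-5) = -32*(-5) = 160)
√(F(V) + a) = √((-2 + √7)² + 160) = √(160 + (-2 + √7)²)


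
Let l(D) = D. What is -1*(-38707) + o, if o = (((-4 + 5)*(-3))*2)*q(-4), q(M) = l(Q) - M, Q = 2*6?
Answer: 38611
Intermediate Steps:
Q = 12
q(M) = 12 - M
o = -96 (o = (((-4 + 5)*(-3))*2)*(12 - 1*(-4)) = ((1*(-3))*2)*(12 + 4) = -3*2*16 = -6*16 = -96)
-1*(-38707) + o = -1*(-38707) - 96 = 38707 - 96 = 38611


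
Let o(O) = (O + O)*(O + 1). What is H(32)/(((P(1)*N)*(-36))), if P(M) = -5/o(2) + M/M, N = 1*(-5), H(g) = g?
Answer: 32/105 ≈ 0.30476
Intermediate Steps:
o(O) = 2*O*(1 + O) (o(O) = (2*O)*(1 + O) = 2*O*(1 + O))
N = -5
P(M) = 7/12 (P(M) = -5*1/(4*(1 + 2)) + M/M = -5/(2*2*3) + 1 = -5/12 + 1 = 7/12)
H(32)/(((P(1)*N)*(-36))) = 32/((((7/12)*(-5))*(-36))) = 32/((-35/12*(-36))) = 32/105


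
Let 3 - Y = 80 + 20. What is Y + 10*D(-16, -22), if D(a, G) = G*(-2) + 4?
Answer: 383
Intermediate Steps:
D(a, G) = 4 - 2*G (D(a, G) = -2*G + 4 = 4 - 2*G)
Y = -97 (Y = 3 - (80 + 20) = 3 - 1*100 = 3 - 100 = -97)
Y + 10*D(-16, -22) = -97 + 10*(4 - 2*(-22)) = -97 + 10*(4 + 44) = -97 + 10*48 = -97 + 480 = 383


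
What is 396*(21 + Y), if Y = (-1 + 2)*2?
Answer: 9108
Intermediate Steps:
Y = 2 (Y = 1*2 = 2)
396*(21 + Y) = 396*(21 + 2) = 396*23 = 9108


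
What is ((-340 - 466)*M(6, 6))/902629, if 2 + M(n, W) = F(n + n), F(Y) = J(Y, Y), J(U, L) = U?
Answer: -620/69433 ≈ -0.0089295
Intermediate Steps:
F(Y) = Y
M(n, W) = -2 + 2*n (M(n, W) = -2 + (n + n) = -2 + 2*n)
((-340 - 466)*M(6, 6))/902629 = ((-340 - 466)*(-2 + 2*6))/902629 = -806*(-2 + 12)*(1/902629) = -806*10*(1/902629) = -8060*1/902629 = -620/69433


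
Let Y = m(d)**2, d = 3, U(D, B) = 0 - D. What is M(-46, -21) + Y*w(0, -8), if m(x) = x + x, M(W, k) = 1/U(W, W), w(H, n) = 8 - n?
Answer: 26497/46 ≈ 576.02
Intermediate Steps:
U(D, B) = -D
M(W, k) = -1/W (M(W, k) = 1/(-W) = -1/W)
m(x) = 2*x
Y = 36 (Y = (2*3)**2 = 6**2 = 36)
M(-46, -21) + Y*w(0, -8) = -1/(-46) + 36*(8 - 1*(-8)) = -1*(-1/46) + 36*(8 + 8) = 1/46 + 36*16 = 1/46 + 576 = 26497/46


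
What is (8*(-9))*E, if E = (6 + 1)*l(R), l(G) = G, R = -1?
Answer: 504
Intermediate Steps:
E = -7 (E = (6 + 1)*(-1) = 7*(-1) = -7)
(8*(-9))*E = (8*(-9))*(-7) = -72*(-7) = 504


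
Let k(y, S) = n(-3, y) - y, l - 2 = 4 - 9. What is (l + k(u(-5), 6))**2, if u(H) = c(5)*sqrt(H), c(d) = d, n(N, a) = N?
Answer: -89 + 60*I*sqrt(5) ≈ -89.0 + 134.16*I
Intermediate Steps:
l = -3 (l = 2 + (4 - 9) = 2 - 5 = -3)
u(H) = 5*sqrt(H)
k(y, S) = -3 - y
(l + k(u(-5), 6))**2 = (-3 + (-3 - 5*sqrt(-5)))**2 = (-3 + (-3 - 5*I*sqrt(5)))**2 = (-6 - 5*I*sqrt(5))**2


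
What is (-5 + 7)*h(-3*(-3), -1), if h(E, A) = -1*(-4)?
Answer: 8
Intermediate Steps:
h(E, A) = 4
(-5 + 7)*h(-3*(-3), -1) = (-5 + 7)*4 = 2*4 = 8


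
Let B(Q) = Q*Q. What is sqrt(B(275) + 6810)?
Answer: sqrt(82435) ≈ 287.11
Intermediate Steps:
B(Q) = Q**2
sqrt(B(275) + 6810) = sqrt(275**2 + 6810) = sqrt(75625 + 6810) = sqrt(82435)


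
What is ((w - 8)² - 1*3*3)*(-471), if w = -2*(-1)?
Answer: -12717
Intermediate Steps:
w = 2
((w - 8)² - 1*3*3)*(-471) = ((2 - 8)² - 1*3*3)*(-471) = ((-6)² - 3*3)*(-471) = (36 - 9)*(-471) = 27*(-471) = -12717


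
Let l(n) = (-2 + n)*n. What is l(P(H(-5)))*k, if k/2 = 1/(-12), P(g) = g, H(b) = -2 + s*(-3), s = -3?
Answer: -35/6 ≈ -5.8333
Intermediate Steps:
H(b) = 7 (H(b) = -2 - 3*(-3) = -2 + 9 = 7)
l(n) = n*(-2 + n)
k = -⅙ (k = 2/(-12) = 2*(-1/12) = -⅙ ≈ -0.16667)
l(P(H(-5)))*k = (7*(-2 + 7))*(-⅙) = (7*5)*(-⅙) = 35*(-⅙) = -35/6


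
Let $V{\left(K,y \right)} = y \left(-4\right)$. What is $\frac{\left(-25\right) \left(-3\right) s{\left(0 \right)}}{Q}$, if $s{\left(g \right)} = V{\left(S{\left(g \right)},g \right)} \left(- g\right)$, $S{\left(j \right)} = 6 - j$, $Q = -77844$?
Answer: $0$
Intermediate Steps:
$V{\left(K,y \right)} = - 4 y$
$s{\left(g \right)} = 4 g^{2}$ ($s{\left(g \right)} = - 4 g \left(- g\right) = 4 g^{2}$)
$\frac{\left(-25\right) \left(-3\right) s{\left(0 \right)}}{Q} = \frac{\left(-25\right) \left(-3\right) 4 \cdot 0^{2}}{-77844} = 75 \cdot 4 \cdot 0 \left(- \frac{1}{77844}\right) = 75 \cdot 0 \left(- \frac{1}{77844}\right) = 0 \left(- \frac{1}{77844}\right) = 0$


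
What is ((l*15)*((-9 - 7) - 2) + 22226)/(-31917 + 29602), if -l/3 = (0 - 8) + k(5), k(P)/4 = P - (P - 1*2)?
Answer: -22226/2315 ≈ -9.6009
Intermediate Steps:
k(P) = 8 (k(P) = 4*(P - (P - 1*2)) = 4*(P - (P - 2)) = 4*(P - (-2 + P)) = 4*(P + (2 - P)) = 4*2 = 8)
l = 0 (l = -3*((0 - 8) + 8) = -3*(-8 + 8) = -3*0 = 0)
((l*15)*((-9 - 7) - 2) + 22226)/(-31917 + 29602) = ((0*15)*((-9 - 7) - 2) + 22226)/(-31917 + 29602) = (0*(-16 - 2) + 22226)/(-2315) = (0*(-18) + 22226)*(-1/2315) = (0 + 22226)*(-1/2315) = 22226*(-1/2315) = -22226/2315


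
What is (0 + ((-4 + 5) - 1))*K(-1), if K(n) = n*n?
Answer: 0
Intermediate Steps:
K(n) = n²
(0 + ((-4 + 5) - 1))*K(-1) = (0 + ((-4 + 5) - 1))*(-1)² = (0 + (1 - 1))*1 = (0 + 0)*1 = 0*1 = 0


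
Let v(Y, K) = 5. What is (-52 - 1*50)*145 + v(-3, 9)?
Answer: -14785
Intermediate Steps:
(-52 - 1*50)*145 + v(-3, 9) = (-52 - 1*50)*145 + 5 = (-52 - 50)*145 + 5 = -102*145 + 5 = -14790 + 5 = -14785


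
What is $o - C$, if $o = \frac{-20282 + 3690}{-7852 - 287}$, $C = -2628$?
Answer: $\frac{21405884}{8139} \approx 2630.0$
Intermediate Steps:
$o = \frac{16592}{8139}$ ($o = - \frac{16592}{-8139} = \left(-16592\right) \left(- \frac{1}{8139}\right) = \frac{16592}{8139} \approx 2.0386$)
$o - C = \frac{16592}{8139} - -2628 = \frac{16592}{8139} + 2628 = \frac{21405884}{8139}$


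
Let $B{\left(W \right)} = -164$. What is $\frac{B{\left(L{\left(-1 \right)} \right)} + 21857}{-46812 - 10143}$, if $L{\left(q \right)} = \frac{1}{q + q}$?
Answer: $- \frac{7231}{18985} \approx -0.38088$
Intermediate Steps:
$L{\left(q \right)} = \frac{1}{2 q}$
$\frac{B{\left(L{\left(-1 \right)} \right)} + 21857}{-46812 - 10143} = \frac{-164 + 21857}{-46812 - 10143} = \frac{21693}{-56955} = 21693 \left(- \frac{1}{56955}\right) = - \frac{7231}{18985}$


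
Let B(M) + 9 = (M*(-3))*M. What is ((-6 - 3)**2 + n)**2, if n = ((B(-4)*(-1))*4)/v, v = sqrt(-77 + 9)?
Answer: 98541/17 - 18468*I*sqrt(17)/17 ≈ 5796.5 - 4479.1*I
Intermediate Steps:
B(M) = -9 - 3*M**2 (B(M) = -9 + (M*(-3))*M = -9 + (-3*M)*M = -9 - 3*M**2)
v = 2*I*sqrt(17) (v = sqrt(-68) = 2*I*sqrt(17) ≈ 8.2462*I)
n = -114*I*sqrt(17)/17 (n = (((-9 - 3*(-4)**2)*(-1))*4)/((2*I*sqrt(17))) = (((-9 - 3*16)*(-1))*4)*(-I*sqrt(17)/34) = (((-9 - 48)*(-1))*4)*(-I*sqrt(17)/34) = (-57*(-1)*4)*(-I*sqrt(17)/34) = (57*4)*(-I*sqrt(17)/34) = 228*(-I*sqrt(17)/34) = -114*I*sqrt(17)/17 ≈ -27.649*I)
((-6 - 3)**2 + n)**2 = ((-6 - 3)**2 - 114*I*sqrt(17)/17)**2 = ((-9)**2 - 114*I*sqrt(17)/17)**2 = (81 - 114*I*sqrt(17)/17)**2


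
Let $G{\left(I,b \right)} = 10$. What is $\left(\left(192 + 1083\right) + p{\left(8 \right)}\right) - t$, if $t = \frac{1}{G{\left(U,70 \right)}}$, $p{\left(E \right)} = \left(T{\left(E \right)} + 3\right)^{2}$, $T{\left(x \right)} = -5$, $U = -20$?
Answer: $\frac{12789}{10} \approx 1278.9$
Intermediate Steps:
$p{\left(E \right)} = 4$ ($p{\left(E \right)} = \left(-5 + 3\right)^{2} = \left(-2\right)^{2} = 4$)
$t = \frac{1}{10} \approx 0.1$
$\left(\left(192 + 1083\right) + p{\left(8 \right)}\right) - t = \left(\left(192 + 1083\right) + 4\right) - \frac{1}{10} = \left(1275 + 4\right) - \frac{1}{10} = 1279 - \frac{1}{10} = \frac{12789}{10}$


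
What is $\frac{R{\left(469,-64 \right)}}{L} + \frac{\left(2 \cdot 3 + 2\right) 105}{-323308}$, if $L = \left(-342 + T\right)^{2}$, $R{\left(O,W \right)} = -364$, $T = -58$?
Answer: $- \frac{15755257}{3233080000} \approx -0.0048731$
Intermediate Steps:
$L = 160000$ ($L = \left(-342 - 58\right)^{2} = \left(-400\right)^{2} = 160000$)
$\frac{R{\left(469,-64 \right)}}{L} + \frac{\left(2 \cdot 3 + 2\right) 105}{-323308} = - \frac{364}{160000} + \frac{\left(2 \cdot 3 + 2\right) 105}{-323308} = \left(-364\right) \frac{1}{160000} + \left(6 + 2\right) 105 \left(- \frac{1}{323308}\right) = - \frac{91}{40000} + 8 \cdot 105 \left(- \frac{1}{323308}\right) = - \frac{91}{40000} + 840 \left(- \frac{1}{323308}\right) = - \frac{91}{40000} - \frac{210}{80827} = - \frac{15755257}{3233080000}$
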